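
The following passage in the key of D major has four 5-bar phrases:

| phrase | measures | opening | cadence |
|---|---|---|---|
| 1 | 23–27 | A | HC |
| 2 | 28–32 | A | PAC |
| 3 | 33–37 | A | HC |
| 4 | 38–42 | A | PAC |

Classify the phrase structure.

The cadence pattern HC–PAC–HC–PAC is weak–strong twice, and phrases 3–4 restate phrases 1–2: a period heard twice, not a double period (which would end weakly at phrase 2).

repeated period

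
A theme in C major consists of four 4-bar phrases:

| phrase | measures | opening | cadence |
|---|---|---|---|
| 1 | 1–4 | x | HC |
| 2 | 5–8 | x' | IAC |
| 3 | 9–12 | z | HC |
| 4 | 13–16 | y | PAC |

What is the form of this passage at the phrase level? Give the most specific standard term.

contrasting double period

Four phrases in two halves: the first half (bars 1–8) ends with an imperfect authentic cadence, the second (measures 9–16) with a perfect authentic cadence — a large antecedent–consequent pair, i.e. a double period.
Phrase 3 begins with different material from phrase 1, making it contrasting.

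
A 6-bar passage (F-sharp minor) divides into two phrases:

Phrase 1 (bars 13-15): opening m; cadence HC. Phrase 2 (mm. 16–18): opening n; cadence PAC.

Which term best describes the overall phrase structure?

Phrase 1 ends with a half cadence (weaker) and phrase 2 with a perfect authentic cadence (stronger): antecedent + consequent = a period.
The two phrases open with different material (m / n), so the period is contrasting.

contrasting period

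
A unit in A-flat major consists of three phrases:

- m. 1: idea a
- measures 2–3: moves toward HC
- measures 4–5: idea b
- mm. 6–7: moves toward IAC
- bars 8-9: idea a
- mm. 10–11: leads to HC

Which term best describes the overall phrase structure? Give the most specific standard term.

The final phrase closes with a half cadence, which is not stronger than the preceding imperfect authentic cadence; the 3 phrases lack an overall antecedent–consequent design and so form a phrase group.

phrase group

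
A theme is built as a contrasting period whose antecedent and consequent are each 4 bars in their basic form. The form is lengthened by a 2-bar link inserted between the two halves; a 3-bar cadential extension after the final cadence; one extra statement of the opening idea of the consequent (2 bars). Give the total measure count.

15 measures

Basic contrasting period: 4 + 4 = 8 bars.
8 (basic form) + 2 (link) + 3 (cadential extension) + 2 (extra statement) = 15.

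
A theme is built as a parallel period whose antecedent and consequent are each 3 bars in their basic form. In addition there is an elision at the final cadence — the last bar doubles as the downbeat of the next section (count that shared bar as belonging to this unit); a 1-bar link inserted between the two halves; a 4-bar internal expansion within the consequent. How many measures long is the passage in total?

11 measures

Basic parallel period: 3 + 3 = 6 bars.
6 (basic form) + 1 (link) + 4 (internal expansion) = 11.
The elision shares a bar with the next section but does not change this unit's count.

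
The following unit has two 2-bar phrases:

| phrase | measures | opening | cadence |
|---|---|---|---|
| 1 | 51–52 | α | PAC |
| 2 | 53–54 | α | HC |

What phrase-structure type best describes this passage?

phrase group

The second phrase closes with a half cadence, which is not stronger than the first phrase's perfect authentic cadence; without a weak→strong cadential pair there is no antecedent–consequent relationship, so this is a phrase group rather than a period.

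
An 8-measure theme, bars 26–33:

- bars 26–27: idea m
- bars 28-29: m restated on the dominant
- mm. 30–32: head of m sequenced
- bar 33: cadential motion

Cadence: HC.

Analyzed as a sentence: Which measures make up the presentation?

The presentation of a sentence is the basic idea (mm. 26–27) plus its repetition (mm. 28–29); the presentation is therefore mm. 26–29.

measures 26–29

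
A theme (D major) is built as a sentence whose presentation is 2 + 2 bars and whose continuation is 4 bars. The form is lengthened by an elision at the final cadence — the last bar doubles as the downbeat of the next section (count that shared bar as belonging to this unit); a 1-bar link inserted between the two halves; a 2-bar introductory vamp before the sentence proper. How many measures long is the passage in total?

Basic sentence: 2 + 2 + 4 = 8 bars.
8 (basic form) + 1 (link) + 2 (introduction) = 11.
The elision shares a bar with the next section but does not change this unit's count.

11 measures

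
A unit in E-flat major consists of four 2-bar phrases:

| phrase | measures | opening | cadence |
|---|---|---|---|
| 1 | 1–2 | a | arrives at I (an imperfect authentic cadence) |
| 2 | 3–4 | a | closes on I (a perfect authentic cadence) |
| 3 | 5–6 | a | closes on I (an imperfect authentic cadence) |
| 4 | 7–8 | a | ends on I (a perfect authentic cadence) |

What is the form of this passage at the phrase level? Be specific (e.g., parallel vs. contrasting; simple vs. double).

The cadence pattern IAC–PAC–IAC–PAC is weak–strong twice, and phrases 3–4 restate phrases 1–2: a period heard twice, not a double period (which would end weakly at phrase 2).

repeated period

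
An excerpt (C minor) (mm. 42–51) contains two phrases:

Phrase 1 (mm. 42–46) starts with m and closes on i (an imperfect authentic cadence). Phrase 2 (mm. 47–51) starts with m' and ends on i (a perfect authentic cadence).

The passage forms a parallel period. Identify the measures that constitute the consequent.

measures 47–51

The antecedent is the phrase ending with the weaker cadence (imperfect authentic cadence, phrase 1) and the consequent the one ending more conclusively (perfect authentic cadence, phrase 2); the consequent is measures 47-51.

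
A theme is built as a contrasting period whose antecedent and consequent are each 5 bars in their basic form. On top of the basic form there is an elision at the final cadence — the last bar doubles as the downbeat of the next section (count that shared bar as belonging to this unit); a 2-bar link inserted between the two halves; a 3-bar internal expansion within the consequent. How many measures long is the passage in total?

Basic contrasting period: 5 + 5 = 10 bars.
10 (basic form) + 2 (link) + 3 (internal expansion) = 15.
The elision shares a bar with the next section but does not change this unit's count.

15 measures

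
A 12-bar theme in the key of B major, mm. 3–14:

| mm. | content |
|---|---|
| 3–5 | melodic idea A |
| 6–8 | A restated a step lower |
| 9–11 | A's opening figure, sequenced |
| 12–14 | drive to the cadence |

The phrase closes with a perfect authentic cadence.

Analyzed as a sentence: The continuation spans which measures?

After the presentation (mm. 3–8), the continuation covers the fragmentation through the cadence: mm. 9–14.

measures 9–14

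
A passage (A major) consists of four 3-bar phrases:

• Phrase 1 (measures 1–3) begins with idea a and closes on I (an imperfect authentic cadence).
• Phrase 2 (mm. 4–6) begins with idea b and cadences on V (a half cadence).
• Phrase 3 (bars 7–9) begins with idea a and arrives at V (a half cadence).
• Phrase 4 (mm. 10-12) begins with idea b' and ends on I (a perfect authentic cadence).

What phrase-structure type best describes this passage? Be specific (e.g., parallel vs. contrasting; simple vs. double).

Four phrases in two halves: the first half (bars 1–6) ends with a half cadence, the second (measures 7–12) with a perfect authentic cadence — a large antecedent–consequent pair, i.e. a double period.
Phrase 3 begins with the same material as phrase 1, making it parallel.

parallel double period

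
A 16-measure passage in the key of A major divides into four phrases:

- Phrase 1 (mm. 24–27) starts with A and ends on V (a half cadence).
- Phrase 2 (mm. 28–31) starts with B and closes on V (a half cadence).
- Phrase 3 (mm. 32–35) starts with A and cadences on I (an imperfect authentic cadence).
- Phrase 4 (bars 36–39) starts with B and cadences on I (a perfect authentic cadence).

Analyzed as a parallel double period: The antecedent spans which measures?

In a double period the four phrases pair into a large antecedent (phrases 1–2, ending half cadence) and a large consequent (phrases 3–4, ending perfect authentic cadence). The antecedent spans mm. 24-31.

measures 24–31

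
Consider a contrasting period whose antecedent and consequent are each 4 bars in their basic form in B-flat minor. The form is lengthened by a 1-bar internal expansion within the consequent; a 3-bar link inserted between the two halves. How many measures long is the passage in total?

12 measures

Basic contrasting period: 4 + 4 = 8 bars.
8 (basic form) + 1 (internal expansion) + 3 (link) = 12.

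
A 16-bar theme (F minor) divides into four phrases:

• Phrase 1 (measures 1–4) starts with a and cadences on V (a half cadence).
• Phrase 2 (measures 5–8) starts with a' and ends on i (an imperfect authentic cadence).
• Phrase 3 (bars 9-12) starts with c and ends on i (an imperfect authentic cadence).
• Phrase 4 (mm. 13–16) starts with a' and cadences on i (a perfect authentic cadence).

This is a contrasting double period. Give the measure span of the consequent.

measures 9–16

In a double period the first pair of phrases (ending imperfect authentic cadence) is the large antecedent and the second pair (ending perfect authentic cadence) is the large consequent; the consequent is measures 9–16.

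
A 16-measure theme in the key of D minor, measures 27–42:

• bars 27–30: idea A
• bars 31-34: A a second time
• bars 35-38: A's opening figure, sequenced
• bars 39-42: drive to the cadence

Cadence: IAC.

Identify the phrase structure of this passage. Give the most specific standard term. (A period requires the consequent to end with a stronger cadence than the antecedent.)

Basic idea (bars 27–30) + its repetition (mm. 31-34) form the presentation; fragmentation and cadence (measures 35–42) form the continuation — the 16-bar whole is a sentence.

sentence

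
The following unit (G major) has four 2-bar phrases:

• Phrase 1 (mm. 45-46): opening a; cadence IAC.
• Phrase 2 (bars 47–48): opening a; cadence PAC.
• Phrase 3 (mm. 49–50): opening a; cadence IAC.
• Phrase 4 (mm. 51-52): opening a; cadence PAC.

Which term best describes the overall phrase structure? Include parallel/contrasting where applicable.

The cadence pattern IAC–PAC–IAC–PAC is weak–strong twice, and phrases 3–4 restate phrases 1–2: a period heard twice, not a double period (which would end weakly at phrase 2).

repeated period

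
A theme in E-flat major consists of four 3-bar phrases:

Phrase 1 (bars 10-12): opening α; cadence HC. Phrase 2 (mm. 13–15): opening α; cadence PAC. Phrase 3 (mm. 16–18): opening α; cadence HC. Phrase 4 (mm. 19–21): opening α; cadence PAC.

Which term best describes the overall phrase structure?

repeated period

The cadence pattern HC–PAC–HC–PAC is weak–strong twice, and phrases 3–4 restate phrases 1–2: a period heard twice, not a double period (which would end weakly at phrase 2).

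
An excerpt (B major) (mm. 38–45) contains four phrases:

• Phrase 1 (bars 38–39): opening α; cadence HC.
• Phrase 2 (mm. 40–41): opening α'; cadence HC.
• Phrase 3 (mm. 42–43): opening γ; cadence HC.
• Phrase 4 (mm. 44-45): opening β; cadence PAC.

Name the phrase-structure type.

contrasting double period

Four phrases in two halves: the first half (bars 38–41) ends with a half cadence, the second (bars 42–45) with a perfect authentic cadence — a large antecedent–consequent pair, i.e. a double period.
Phrase 3 begins with different material from phrase 1, making it contrasting.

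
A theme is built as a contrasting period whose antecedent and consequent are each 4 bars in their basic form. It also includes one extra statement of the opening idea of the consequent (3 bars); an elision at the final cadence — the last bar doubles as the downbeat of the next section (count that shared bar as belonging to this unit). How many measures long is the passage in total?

Basic contrasting period: 4 + 4 = 8 bars.
8 (basic form) + 3 (extra statement) = 11.
The elision shares a bar with the next section but does not change this unit's count.

11 measures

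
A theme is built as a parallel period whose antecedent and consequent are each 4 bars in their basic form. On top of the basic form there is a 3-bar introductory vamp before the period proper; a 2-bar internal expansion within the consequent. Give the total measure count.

Basic parallel period: 4 + 4 = 8 bars.
8 (basic form) + 3 (introduction) + 2 (internal expansion) = 13.

13 measures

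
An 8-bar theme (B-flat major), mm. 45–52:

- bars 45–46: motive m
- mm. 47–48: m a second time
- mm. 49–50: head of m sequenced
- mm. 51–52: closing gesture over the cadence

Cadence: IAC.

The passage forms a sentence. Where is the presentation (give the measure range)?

The presentation of a sentence is the basic idea (mm. 45–46) plus its repetition (mm. 47–48); the presentation is therefore bars 45-48.

measures 45–48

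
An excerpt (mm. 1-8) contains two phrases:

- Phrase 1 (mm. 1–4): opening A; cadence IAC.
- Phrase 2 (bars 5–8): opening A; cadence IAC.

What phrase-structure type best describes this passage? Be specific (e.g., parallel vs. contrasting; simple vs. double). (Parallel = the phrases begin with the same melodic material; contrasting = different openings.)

Both phrases have the same opening (A) and the same cadence (imperfect authentic cadence): the second is a restatement, not a consequent, so this is a repeated phrase rather than a period.

repeated phrase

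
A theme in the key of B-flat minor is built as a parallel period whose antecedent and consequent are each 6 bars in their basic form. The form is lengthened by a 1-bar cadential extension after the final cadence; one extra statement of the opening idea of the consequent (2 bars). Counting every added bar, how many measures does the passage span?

Basic parallel period: 6 + 6 = 12 bars.
12 (basic form) + 1 (cadential extension) + 2 (extra statement) = 15.

15 measures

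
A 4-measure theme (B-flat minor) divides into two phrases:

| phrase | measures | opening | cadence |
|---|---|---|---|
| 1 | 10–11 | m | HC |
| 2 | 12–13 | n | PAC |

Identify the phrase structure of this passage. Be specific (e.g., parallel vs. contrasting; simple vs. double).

Phrase 1 ends with a half cadence (weaker) and phrase 2 with a perfect authentic cadence (stronger): antecedent + consequent = a period.
The two phrases open with different material (m / n), so the period is contrasting.

contrasting period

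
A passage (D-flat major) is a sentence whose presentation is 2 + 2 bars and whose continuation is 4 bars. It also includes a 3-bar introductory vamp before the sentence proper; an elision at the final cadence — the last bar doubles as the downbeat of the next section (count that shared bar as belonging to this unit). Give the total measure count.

Basic sentence: 2 + 2 + 4 = 8 bars.
8 (basic form) + 3 (introduction) = 11.
The elision shares a bar with the next section but does not change this unit's count.

11 measures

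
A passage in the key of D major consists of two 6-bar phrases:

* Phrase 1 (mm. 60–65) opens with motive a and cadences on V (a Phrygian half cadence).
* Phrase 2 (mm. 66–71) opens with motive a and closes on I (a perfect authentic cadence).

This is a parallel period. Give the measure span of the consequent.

measures 66–71

The phrase ending with the weaker cadence (Phrygian half cadence) is the antecedent; the one ending more conclusively (perfect authentic cadence) is the consequent. The consequent is measures 66–71.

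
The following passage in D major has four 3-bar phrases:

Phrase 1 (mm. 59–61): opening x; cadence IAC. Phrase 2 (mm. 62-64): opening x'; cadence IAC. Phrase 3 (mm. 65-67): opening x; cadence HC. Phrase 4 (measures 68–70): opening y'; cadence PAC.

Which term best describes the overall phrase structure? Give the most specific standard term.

Four phrases in two halves: the first half (bars 59-64) ends with an imperfect authentic cadence, the second (bars 65–70) with a perfect authentic cadence — a large antecedent–consequent pair, i.e. a double period.
Phrase 3 begins with the same material as phrase 1, making it parallel.

parallel double period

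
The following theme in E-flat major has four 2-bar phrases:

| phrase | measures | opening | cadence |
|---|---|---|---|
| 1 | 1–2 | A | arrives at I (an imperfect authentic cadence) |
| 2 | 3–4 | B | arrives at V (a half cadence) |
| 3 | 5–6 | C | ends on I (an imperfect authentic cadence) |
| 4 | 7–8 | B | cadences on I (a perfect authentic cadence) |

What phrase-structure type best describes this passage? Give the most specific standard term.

contrasting double period

Four phrases in two halves: the first half (bars 1–4) ends with a half cadence, the second (bars 5-8) with a perfect authentic cadence — a large antecedent–consequent pair, i.e. a double period.
Phrase 3 begins with different material from phrase 1, making it contrasting.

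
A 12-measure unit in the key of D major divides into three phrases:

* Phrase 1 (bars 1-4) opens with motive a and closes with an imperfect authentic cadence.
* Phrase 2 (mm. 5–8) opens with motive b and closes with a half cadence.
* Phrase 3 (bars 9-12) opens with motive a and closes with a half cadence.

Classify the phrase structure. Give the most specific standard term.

The final phrase closes with a half cadence, which is not stronger than the preceding half cadence; the 3 phrases lack an overall antecedent–consequent design and so form a phrase group.

phrase group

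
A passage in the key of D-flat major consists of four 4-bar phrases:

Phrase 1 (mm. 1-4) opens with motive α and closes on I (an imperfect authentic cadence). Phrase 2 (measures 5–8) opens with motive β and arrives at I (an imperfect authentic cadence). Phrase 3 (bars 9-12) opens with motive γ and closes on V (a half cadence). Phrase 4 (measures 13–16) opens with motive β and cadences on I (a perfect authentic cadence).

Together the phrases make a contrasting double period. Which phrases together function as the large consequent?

phrases 3 and 4

In a double period the first pair of phrases (ending imperfect authentic cadence) is the large antecedent and the second pair (ending perfect authentic cadence) is the large consequent; the consequent is phrases 3 and 4.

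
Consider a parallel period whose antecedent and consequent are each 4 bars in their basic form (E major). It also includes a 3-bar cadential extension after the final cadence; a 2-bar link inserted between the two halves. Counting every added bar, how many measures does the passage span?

Basic parallel period: 4 + 4 = 8 bars.
8 (basic form) + 3 (cadential extension) + 2 (link) = 13.

13 measures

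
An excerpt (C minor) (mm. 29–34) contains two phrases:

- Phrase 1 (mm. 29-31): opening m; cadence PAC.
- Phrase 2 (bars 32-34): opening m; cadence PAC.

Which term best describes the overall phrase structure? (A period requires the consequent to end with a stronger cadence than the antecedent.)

repeated phrase

Both phrases have the same opening (m) and the same cadence (perfect authentic cadence): the second is a restatement, not a consequent, so this is a repeated phrase rather than a period.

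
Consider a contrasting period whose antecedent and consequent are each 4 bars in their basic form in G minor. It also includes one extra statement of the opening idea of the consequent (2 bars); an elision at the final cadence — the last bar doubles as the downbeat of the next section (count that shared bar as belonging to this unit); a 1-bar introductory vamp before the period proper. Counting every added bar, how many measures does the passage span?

11 measures

Basic contrasting period: 4 + 4 = 8 bars.
8 (basic form) + 2 (extra statement) + 1 (introduction) = 11.
The elision shares a bar with the next section but does not change this unit's count.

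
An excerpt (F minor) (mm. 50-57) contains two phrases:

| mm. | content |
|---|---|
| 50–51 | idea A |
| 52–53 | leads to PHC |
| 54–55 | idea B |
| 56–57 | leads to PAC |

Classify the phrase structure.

Phrase 1 ends with a Phrygian half cadence (weaker) and phrase 2 with a perfect authentic cadence (stronger): antecedent + consequent = a period.
The two phrases open with different material (A / B), so the period is contrasting.

contrasting period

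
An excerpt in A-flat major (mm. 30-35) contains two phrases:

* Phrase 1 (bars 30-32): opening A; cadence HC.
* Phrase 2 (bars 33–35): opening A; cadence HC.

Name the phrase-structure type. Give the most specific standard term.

Both phrases have the same opening (A) and the same cadence (half cadence): the second is a restatement, not a consequent, so this is a repeated phrase rather than a period.

repeated phrase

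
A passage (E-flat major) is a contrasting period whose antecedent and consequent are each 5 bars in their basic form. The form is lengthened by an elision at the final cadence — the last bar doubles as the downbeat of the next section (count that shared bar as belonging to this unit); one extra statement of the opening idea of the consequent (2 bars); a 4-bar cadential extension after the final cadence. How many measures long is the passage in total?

16 measures

Basic contrasting period: 5 + 5 = 10 bars.
10 (basic form) + 2 (extra statement) + 4 (cadential extension) = 16.
The elision shares a bar with the next section but does not change this unit's count.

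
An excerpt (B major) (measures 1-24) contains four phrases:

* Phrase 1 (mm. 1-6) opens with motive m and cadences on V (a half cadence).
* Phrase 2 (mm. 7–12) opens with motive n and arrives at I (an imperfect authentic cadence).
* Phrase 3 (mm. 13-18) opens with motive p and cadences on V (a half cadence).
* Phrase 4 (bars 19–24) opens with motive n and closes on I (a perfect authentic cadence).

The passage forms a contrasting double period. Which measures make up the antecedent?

In a double period the first pair of phrases (ending imperfect authentic cadence) is the large antecedent and the second pair (ending perfect authentic cadence) is the large consequent; the antecedent is measures 1–12.

measures 1–12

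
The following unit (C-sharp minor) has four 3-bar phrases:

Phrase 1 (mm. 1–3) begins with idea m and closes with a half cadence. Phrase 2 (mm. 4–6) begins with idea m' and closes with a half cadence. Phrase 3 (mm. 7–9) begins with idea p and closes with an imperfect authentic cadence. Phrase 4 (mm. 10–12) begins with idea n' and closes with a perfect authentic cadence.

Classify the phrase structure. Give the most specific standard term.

Four phrases in two halves: the first half (mm. 1–6) ends with a half cadence, the second (mm. 7–12) with a perfect authentic cadence — a large antecedent–consequent pair, i.e. a double period.
Phrase 3 begins with different material from phrase 1, making it contrasting.

contrasting double period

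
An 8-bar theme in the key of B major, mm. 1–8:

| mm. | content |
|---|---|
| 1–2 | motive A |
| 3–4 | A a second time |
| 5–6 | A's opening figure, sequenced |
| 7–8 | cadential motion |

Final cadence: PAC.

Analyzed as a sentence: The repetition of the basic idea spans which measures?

measures 3–4

The presentation of a sentence is the basic idea (measures 1–2) plus its repetition (mm. 3-4); the repetition of the basic idea is therefore measures 3–4.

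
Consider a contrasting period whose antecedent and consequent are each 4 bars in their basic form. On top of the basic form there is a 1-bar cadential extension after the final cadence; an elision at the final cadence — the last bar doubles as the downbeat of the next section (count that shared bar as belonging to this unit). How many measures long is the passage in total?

9 measures

Basic contrasting period: 4 + 4 = 8 bars.
8 (basic form) + 1 (cadential extension) = 9.
The elision shares a bar with the next section but does not change this unit's count.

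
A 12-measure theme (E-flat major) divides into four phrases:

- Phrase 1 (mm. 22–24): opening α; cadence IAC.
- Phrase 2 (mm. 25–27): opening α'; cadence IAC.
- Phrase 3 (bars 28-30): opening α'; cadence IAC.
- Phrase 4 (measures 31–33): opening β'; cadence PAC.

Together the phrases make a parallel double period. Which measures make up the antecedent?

In a double period the first pair of phrases (ending imperfect authentic cadence) is the large antecedent and the second pair (ending perfect authentic cadence) is the large consequent; the antecedent is measures 22–27.

measures 22–27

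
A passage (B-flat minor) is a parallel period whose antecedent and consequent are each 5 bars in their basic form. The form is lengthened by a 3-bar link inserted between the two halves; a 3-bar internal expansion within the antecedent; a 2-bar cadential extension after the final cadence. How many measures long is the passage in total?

18 measures

Basic parallel period: 5 + 5 = 10 bars.
10 (basic form) + 3 (link) + 3 (internal expansion) + 2 (cadential extension) = 18.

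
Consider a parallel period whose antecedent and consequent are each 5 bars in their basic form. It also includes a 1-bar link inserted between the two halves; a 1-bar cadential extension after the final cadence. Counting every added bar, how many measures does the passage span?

Basic parallel period: 5 + 5 = 10 bars.
10 (basic form) + 1 (link) + 1 (cadential extension) = 12.

12 measures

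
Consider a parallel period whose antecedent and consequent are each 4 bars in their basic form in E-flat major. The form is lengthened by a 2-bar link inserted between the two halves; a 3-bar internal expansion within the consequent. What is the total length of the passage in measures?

Basic parallel period: 4 + 4 = 8 bars.
8 (basic form) + 2 (link) + 3 (internal expansion) = 13.

13 measures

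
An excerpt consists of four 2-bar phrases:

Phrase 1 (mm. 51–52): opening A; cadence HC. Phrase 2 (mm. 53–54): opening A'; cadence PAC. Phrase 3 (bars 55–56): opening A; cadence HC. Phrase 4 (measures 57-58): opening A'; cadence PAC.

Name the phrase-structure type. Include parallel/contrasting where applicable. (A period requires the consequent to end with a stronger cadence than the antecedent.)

repeated period

The cadence pattern HC–PAC–HC–PAC is weak–strong twice, and phrases 3–4 restate phrases 1–2: a period heard twice, not a double period (which would end weakly at phrase 2).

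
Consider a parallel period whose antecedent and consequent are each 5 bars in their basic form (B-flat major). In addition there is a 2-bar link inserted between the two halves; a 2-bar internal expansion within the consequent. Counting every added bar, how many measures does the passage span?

Basic parallel period: 5 + 5 = 10 bars.
10 (basic form) + 2 (link) + 2 (internal expansion) = 14.

14 measures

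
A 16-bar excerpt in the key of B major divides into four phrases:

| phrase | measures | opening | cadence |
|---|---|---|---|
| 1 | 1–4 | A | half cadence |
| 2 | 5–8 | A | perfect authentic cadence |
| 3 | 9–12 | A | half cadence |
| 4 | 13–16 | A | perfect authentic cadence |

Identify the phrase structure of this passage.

repeated period

The cadence pattern HC–PAC–HC–PAC is weak–strong twice, and phrases 3–4 restate phrases 1–2: a period heard twice, not a double period (which would end weakly at phrase 2).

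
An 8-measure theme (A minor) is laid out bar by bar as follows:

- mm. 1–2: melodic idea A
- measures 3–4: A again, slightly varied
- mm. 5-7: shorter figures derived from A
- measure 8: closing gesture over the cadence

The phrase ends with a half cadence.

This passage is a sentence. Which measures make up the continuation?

measures 5–8

After the presentation (bars 1-4), the continuation covers the fragmentation through the cadence: mm. 5–8.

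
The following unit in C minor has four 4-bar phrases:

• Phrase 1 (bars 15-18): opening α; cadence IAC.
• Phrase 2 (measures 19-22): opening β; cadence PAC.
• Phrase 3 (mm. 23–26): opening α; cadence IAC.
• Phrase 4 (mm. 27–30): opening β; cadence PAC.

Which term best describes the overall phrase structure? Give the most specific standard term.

The cadence pattern IAC–PAC–IAC–PAC is weak–strong twice, and phrases 3–4 restate phrases 1–2: a period heard twice, not a double period (which would end weakly at phrase 2).

repeated period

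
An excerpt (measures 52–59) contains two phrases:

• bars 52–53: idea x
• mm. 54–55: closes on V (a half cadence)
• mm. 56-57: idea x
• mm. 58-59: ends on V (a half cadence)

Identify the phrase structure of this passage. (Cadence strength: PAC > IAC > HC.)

Both phrases have the same opening (x) and the same cadence (half cadence): the second is a restatement, not a consequent, so this is a repeated phrase rather than a period.

repeated phrase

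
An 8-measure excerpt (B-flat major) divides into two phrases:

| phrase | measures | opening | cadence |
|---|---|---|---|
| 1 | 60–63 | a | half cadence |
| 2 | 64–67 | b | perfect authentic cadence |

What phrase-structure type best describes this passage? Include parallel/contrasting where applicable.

Phrase 1 ends with a half cadence (weaker) and phrase 2 with a perfect authentic cadence (stronger): antecedent + consequent = a period.
The two phrases open with different material (a / b), so the period is contrasting.

contrasting period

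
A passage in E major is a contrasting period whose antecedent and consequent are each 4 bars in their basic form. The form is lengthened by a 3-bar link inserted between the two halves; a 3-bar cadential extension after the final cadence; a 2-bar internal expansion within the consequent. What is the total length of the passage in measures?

16 measures

Basic contrasting period: 4 + 4 = 8 bars.
8 (basic form) + 3 (link) + 3 (cadential extension) + 2 (internal expansion) = 16.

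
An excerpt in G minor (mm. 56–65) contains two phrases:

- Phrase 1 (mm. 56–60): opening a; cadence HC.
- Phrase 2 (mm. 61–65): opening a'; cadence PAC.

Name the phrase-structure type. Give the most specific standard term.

Phrase 1 ends with a half cadence (weaker) and phrase 2 with a perfect authentic cadence (stronger): antecedent + consequent = a period.
The two phrases open with the same material (a / a'), so the period is parallel.

parallel period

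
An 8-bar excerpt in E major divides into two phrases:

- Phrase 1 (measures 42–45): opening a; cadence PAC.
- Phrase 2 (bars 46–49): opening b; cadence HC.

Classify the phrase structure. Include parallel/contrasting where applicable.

phrase group

The second phrase closes with a half cadence, which is not stronger than the first phrase's perfect authentic cadence; without a weak→strong cadential pair there is no antecedent–consequent relationship, so this is a phrase group rather than a period.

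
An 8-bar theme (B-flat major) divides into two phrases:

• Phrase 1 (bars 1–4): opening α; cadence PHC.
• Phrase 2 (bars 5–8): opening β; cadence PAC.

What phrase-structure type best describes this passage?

Phrase 1 ends with a Phrygian half cadence (weaker) and phrase 2 with a perfect authentic cadence (stronger): antecedent + consequent = a period.
The two phrases open with different material (α / β), so the period is contrasting.

contrasting period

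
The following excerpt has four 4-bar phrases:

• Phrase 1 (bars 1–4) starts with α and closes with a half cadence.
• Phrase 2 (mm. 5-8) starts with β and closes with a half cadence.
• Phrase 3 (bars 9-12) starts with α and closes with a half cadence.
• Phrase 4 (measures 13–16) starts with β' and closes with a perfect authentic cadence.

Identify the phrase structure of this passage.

parallel double period

Four phrases in two halves: the first half (mm. 1-8) ends with a half cadence, the second (mm. 9-16) with a perfect authentic cadence — a large antecedent–consequent pair, i.e. a double period.
Phrase 3 begins with the same material as phrase 1, making it parallel.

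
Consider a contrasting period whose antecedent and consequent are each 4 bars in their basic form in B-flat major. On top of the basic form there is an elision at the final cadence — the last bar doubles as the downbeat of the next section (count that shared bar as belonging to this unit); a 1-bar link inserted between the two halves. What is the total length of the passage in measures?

9 measures

Basic contrasting period: 4 + 4 = 8 bars.
8 (basic form) + 1 (link) = 9.
The elision shares a bar with the next section but does not change this unit's count.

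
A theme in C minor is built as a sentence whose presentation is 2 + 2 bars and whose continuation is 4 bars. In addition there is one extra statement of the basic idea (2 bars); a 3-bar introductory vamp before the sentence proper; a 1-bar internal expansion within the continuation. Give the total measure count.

Basic sentence: 2 + 2 + 4 = 8 bars.
8 (basic form) + 2 (extra statement) + 3 (introduction) + 1 (internal expansion) = 14.

14 measures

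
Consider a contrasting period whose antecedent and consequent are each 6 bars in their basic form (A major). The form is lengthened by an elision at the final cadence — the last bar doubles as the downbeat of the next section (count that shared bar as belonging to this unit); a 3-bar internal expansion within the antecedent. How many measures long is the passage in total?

Basic contrasting period: 6 + 6 = 12 bars.
12 (basic form) + 3 (internal expansion) = 15.
The elision shares a bar with the next section but does not change this unit's count.

15 measures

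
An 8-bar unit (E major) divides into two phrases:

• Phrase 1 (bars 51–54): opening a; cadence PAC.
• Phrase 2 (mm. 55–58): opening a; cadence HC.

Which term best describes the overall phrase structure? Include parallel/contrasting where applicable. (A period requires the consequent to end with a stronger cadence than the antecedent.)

The second phrase closes with a half cadence, which is not stronger than the first phrase's perfect authentic cadence; without a weak→strong cadential pair there is no antecedent–consequent relationship, so this is a phrase group rather than a period.

phrase group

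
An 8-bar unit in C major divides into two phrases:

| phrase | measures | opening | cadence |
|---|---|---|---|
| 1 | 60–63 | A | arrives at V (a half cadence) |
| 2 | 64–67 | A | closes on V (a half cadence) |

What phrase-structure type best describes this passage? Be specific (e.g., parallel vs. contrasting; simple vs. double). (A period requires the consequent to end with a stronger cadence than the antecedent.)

repeated phrase

Both phrases have the same opening (A) and the same cadence (half cadence): the second is a restatement, not a consequent, so this is a repeated phrase rather than a period.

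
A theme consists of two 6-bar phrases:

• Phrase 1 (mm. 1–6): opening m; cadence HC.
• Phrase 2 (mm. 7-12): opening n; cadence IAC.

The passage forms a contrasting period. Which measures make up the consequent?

measures 7–12

The phrase ending with the weaker cadence (half cadence) is the antecedent; the one ending more conclusively (imperfect authentic cadence) is the consequent. The consequent is measures 7–12.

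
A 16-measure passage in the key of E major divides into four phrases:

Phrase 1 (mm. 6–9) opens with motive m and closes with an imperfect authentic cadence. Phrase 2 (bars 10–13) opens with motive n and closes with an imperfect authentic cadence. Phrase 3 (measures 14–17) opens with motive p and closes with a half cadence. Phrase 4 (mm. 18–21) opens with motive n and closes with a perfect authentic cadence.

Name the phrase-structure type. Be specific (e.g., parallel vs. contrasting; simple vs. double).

Four phrases in two halves: the first half (mm. 6-13) ends with an imperfect authentic cadence, the second (mm. 14-21) with a perfect authentic cadence — a large antecedent–consequent pair, i.e. a double period.
Phrase 3 begins with different material from phrase 1, making it contrasting.

contrasting double period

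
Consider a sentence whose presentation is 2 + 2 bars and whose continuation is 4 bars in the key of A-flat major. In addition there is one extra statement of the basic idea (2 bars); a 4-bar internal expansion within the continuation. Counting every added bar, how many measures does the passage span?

14 measures

Basic sentence: 2 + 2 + 4 = 8 bars.
8 (basic form) + 2 (extra statement) + 4 (internal expansion) = 14.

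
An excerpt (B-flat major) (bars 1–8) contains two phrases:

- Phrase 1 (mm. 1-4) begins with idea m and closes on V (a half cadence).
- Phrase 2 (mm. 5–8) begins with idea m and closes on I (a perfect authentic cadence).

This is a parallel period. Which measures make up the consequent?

measures 5–8

The phrase ending with the weaker cadence (half cadence) is the antecedent; the one ending more conclusively (perfect authentic cadence) is the consequent. The consequent is measures 5–8.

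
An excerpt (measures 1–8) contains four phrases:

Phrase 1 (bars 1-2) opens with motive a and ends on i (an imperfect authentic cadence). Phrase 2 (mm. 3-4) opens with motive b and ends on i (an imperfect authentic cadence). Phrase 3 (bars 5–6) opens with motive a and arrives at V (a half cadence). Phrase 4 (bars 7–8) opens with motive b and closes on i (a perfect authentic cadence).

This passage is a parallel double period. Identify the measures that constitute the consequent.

measures 5–8

In a double period the four phrases pair into a large antecedent (phrases 1–2, ending imperfect authentic cadence) and a large consequent (phrases 3–4, ending perfect authentic cadence). The consequent spans mm. 5–8.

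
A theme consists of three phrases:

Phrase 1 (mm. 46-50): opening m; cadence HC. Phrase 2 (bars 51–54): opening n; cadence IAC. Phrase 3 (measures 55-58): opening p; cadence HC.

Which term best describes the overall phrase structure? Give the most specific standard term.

The final phrase closes with a half cadence, which is not stronger than the preceding imperfect authentic cadence; the 3 phrases lack an overall antecedent–consequent design and so form a phrase group.

phrase group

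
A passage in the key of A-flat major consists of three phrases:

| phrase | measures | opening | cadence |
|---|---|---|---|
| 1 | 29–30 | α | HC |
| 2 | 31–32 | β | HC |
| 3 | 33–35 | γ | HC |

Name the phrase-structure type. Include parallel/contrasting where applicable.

phrase group

The final phrase closes with a half cadence, which is not stronger than the preceding half cadence; the 3 phrases lack an overall antecedent–consequent design and so form a phrase group.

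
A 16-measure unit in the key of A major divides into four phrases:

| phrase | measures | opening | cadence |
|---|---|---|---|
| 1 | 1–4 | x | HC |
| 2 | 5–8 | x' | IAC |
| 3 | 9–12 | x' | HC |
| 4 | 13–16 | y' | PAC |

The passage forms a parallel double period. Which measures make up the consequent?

In a double period the four phrases pair into a large antecedent (phrases 1–2, ending imperfect authentic cadence) and a large consequent (phrases 3–4, ending perfect authentic cadence). The consequent spans measures 9-16.

measures 9–16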